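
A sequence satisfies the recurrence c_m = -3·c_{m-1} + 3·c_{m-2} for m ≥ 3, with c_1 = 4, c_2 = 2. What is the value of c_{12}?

c_3 = 6, c_4 = -12, c_5 = 54, c_6 = -198, c_7 = 756, c_8 = -2862, c_9 = 10854, c_{10} = -41148, c_{11} = 156006, c_{12} = -591462.

-591462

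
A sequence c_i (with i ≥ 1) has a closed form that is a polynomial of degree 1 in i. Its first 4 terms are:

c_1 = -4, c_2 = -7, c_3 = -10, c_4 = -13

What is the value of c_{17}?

-52

1st diffs: -3, -3, -3 (constant).
So c_i = -3i - 1.
Evaluating at i = 17 gives c_{17} = -52.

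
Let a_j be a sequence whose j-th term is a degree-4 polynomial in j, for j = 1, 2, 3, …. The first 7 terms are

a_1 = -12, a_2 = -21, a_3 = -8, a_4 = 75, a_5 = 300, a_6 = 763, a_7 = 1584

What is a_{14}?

1st diffs: -9, 13, 83, 225, 463, 821.
2nd diffs: 22, 70, 142, 238, 358.
3rd diffs: 48, 72, 96, 120.
4th diffs: 24, 24, 24 (constant).
Newton forward-difference form: a_j = -12 + (-9)·C(j-1,1) + 22·C(j-1,2) + 48·C(j-1,3) + 24·C(j-1,4).
At j = 14: j-1 = 13, so a_{14} = -12 - 117 + 1716 + 13728 + 17160 = 32475.

32475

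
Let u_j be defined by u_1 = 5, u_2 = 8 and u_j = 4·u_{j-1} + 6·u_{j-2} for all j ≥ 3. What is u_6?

8000

u_3 = 62, u_4 = 296, u_5 = 1556, u_6 = 8000.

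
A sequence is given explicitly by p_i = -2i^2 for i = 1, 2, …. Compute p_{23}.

-1058

p_{23} = -2·23^2 = -1058.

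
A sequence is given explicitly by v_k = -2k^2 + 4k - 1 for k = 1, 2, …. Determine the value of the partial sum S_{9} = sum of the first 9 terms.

-399

Over k = 1..9: Σk = 45, Σk² = 285.
Total = (-2)·285 + (4)·45 + (-1)·9 = -399.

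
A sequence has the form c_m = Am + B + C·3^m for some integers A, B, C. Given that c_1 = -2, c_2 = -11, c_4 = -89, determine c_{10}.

-59075

Plug in m = 1, 2, 4: A + B + 3C = -2; 2A + B + 9C = -11; 4A + B + 81C = -89.
Subtracting the first from the second: A + 6C = -9.
Subtracting the second from the third: 2A + 72C = -78.
Solving: C = -1, A = -3, then B = 4.
Therefore c_{10} = -30 + 4 + (-1)·59049 = -59075.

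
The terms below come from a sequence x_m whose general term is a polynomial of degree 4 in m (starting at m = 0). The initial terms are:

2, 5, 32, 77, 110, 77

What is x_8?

1st diffs: 3, 27, 45, 33, -33.
2nd diffs: 24, 18, -12, -66.
3rd diffs: -6, -30, -54.
4th diffs: -24, -24 (constant).
Newton forward-difference form: x_m = 2 + 3·C(m,1) + 24·C(m,2) + (-6)·C(m,3) + (-24)·C(m,4).
At m = 8: m = 8, so x_8 = 2 + 24 + 672 - 336 - 1680 = -1318.

-1318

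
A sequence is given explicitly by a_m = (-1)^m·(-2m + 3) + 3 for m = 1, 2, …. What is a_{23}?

46

(-1)^23 = -1; -2m + 3 at m=23 is -43; so a_{23} = 46.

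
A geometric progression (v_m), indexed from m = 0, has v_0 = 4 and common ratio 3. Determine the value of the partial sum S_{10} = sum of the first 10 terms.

118096

v_m = 4·3^(m-0).
S = 4·(3^10 - 1)/(3 - 1) = 4·(59049 - 1)/(2) = 118096.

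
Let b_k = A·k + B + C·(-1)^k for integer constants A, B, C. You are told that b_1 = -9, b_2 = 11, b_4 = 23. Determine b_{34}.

203

At k = 1, 2, 4: A + B - C = -9; 2A + B + C = 11; 4A + B + C = 23.
Subtracting the first from the second: A + 2C = 20.
Subtracting the second from the third: 2A = 12.
Solving: C = 7, A = 6, then B = -8.
Hence b_{34} = 6·34 + (-8) + 7·1 = 203.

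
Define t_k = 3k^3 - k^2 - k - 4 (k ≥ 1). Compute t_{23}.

35945

t_{23} = 3·23^3 - 1·23^2 - 1·23 - 4 = 35945.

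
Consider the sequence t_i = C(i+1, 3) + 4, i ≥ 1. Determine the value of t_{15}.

564

C(16, 3) = 560, so t_{15} = 564.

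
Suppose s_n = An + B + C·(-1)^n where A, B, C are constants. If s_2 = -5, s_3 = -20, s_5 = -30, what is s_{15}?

-80

Write the equations: 2A + B + C = -5; 3A + B - C = -20; 5A + B - C = -30.
Subtracting the first from the second: A - 2C = -15.
Subtracting the second from the third: 2A = -10.
Solving: C = 5, A = -5, then B = 0.
So s_n = -5·n + 0 + 5·(-1)^n; at n=15 this is -80.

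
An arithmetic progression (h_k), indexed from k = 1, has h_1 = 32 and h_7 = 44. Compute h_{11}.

52

Common difference d = (44 - 32) / (7 - 1) = 2.
h_k = 32 + (k - 1)·2.
h_{11} = 32 + 10·2 = 52.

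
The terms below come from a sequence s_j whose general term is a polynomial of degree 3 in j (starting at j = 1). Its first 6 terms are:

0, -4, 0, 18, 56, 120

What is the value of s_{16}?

1st diffs: -4, 4, 18, 38, 64.
2nd diffs: 8, 14, 20, 26.
3rd diffs: 6, 6, 6 (constant).
So s_j = j^3 - 2j^2 - 5j + 6.
Evaluating at j = 16 gives s_{16} = 3510.

3510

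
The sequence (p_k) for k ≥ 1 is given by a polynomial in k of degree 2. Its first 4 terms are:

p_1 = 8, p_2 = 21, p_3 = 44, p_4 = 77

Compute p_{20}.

1st diffs: 13, 23, 33.
2nd diffs: 10, 10 (constant).
Newton forward-difference form: p_k = 8 + 13·C(k-1,1) + 10·C(k-1,2).
At k = 20: k-1 = 19, so p_{20} = 8 + 247 + 1710 = 1965.

1965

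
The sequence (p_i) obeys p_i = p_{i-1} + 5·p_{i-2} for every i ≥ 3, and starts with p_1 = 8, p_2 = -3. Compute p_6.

317

p_3 = 37  p_4 = 22  p_5 = 207  p_6 = 317.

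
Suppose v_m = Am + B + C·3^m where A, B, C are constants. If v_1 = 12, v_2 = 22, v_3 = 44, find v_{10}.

59094

At m = 1, 2, 3: A + B + 3C = 12; 2A + B + 9C = 22; 3A + B + 27C = 44.
Subtracting the first from the second: A + 6C = 10.
Subtracting the second from the third: A + 18C = 22.
Solving: C = 1, A = 4, then B = 5.
Therefore v_{10} = 40 + 5 + 1·59049 = 59094.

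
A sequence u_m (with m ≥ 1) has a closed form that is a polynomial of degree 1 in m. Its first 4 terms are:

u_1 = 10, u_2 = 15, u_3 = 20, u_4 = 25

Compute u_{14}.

1st diffs: 5, 5, 5 (constant).
So u_m = 5m + 5.
Evaluating at m = 14 gives u_{14} = 75.

75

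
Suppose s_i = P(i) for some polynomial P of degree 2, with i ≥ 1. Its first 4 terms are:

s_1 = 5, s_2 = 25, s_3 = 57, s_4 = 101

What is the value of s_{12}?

1st diffs: 20, 32, 44.
2nd diffs: 12, 12 (constant).
So s_i = 6i^2 + 2i - 3.
Evaluating at i = 12 gives s_{12} = 885.

885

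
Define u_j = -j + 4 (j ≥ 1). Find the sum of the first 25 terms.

-225

Over j = 1..25: Σj = 325.
Total = (-1)·325 + (4)·25 = -225.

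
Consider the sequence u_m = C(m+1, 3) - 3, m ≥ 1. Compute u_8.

C(9, 3) = 84, so u_8 = 81.

81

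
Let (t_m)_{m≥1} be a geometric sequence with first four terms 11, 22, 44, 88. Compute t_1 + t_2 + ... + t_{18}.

Common ratio r = 2.
t_m = 11·2^(m-1).
S = 11·(2^18 - 1)/(2 - 1) = 11·(262144 - 1)/(1) = 2883573.

2883573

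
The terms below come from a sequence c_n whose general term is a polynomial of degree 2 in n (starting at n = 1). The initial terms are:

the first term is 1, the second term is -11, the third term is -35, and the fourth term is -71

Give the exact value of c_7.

-251

1st diffs: -12, -24, -36.
2nd diffs: -12, -12 (constant).
Newton forward-difference form: c_n = 1 + (-12)·C(n-1,1) + (-12)·C(n-1,2).
At n = 7: n-1 = 6, so c_7 = 1 - 72 - 180 = -251.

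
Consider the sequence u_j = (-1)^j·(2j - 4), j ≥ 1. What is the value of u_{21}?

(-1)^21 = -1; 2j - 4 at j=21 is 38; so u_{21} = -38.

-38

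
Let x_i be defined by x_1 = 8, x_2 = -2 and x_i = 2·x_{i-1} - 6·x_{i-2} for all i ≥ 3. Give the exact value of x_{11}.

60608

Compute successive terms:
x_3 = -52; x_4 = -92; x_5 = 128; x_6 = 808; x_7 = 848; x_8 = -3152; x_9 = -11392; x_{10} = -3872; x_{11} = 60608.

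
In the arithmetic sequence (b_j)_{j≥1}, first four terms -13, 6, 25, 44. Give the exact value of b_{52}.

956

Common difference d = 19.
b_j = -13 + (j - 1)·19.
b_{52} = -13 + 51·19 = 956.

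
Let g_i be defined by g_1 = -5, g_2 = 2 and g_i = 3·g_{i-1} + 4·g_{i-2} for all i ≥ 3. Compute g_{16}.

Applying the relation repeatedly:
g_3 = -14, g_4 = -34, g_5 = -158, …, g_{13} = -10066334, g_{14} = -40265314, g_{15} = -161061278, g_{16} = -644245090.
(Characteristic roots are 4 and -1.)

-644245090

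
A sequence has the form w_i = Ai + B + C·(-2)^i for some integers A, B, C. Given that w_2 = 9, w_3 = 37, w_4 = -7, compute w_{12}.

-8135

At i = 2, 3, 4: 2A + B + 4C = 9; 3A + B - 8C = 37; 4A + B + 16C = -7.
Subtracting the first from the second: A - 12C = 28.
Subtracting the second from the third: A + 24C = -44.
Solving: C = -2, A = 4, then B = 9.
So w_i = 4·i + 9 + (-2)·(-2)^i; at i=12 this is -8135.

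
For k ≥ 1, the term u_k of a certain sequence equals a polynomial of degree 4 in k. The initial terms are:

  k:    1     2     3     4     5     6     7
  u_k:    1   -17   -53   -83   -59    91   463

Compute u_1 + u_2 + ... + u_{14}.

63896

1st diffs: -18, -36, -30, 24, 150, 372.
2nd diffs: -18, 6, 54, 126, 222.
3rd diffs: 24, 48, 72, 96.
4th diffs: 24, 24, 24 (constant).
Newton forward-difference form: u_k = 1 + (-18)·C(k-1,1) + (-18)·C(k-1,2) + 24·C(k-1,3) + 24·C(k-1,4).
Continuing: …, 1177, 2377, 4231, 6931, …, u_{14} = 22387.
Summing k = 1..14 (14 terms) gives 63896.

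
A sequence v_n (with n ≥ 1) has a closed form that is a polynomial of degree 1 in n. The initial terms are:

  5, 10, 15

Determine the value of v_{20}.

100

1st diffs: 5, 5 (constant).
So v_n = 5n.
Evaluating at n = 20 gives v_{20} = 100.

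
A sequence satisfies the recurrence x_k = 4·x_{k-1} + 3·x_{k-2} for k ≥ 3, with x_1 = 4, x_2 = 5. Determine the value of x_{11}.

6711536

Applying the relation repeatedly:
x_3 = 32  x_4 = 143  x_5 = 668  x_6 = 3101  x_7 = 14408  x_8 = 66935  x_9 = 310964  x_{10} = 1444661  x_{11} = 6711536.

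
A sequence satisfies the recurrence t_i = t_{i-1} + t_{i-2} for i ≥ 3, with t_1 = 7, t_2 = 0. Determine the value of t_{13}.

623

Compute successive terms:
t_3 = 7, t_4 = 7, t_5 = 14, …, t_{10} = 147, t_{11} = 238, t_{12} = 385, t_{13} = 623.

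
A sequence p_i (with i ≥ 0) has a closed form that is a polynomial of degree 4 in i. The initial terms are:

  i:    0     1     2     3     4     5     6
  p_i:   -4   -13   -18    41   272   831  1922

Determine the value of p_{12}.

1st diffs: -9, -5, 59, 231, 559, 1091.
2nd diffs: 4, 64, 172, 328, 532.
3rd diffs: 60, 108, 156, 204.
4th diffs: 48, 48, 48 (constant).
Newton forward-difference form: p_i = -4 + (-9)·C(i,1) + 4·C(i,2) + 60·C(i,3) + 48·C(i,4).
At i = 12: i = 12, so p_{12} = -4 - 108 + 264 + 13200 + 23760 = 37112.

37112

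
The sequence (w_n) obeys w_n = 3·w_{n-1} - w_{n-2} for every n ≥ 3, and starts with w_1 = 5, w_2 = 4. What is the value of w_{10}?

5401

Applying the relation repeatedly:
w_3 = 7  w_4 = 17  w_5 = 44  w_6 = 115  w_7 = 301  w_8 = 788  w_9 = 2063  w_{10} = 5401.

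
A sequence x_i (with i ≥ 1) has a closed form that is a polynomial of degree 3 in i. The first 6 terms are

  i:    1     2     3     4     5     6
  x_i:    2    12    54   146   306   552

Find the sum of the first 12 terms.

1st diffs: 10, 42, 92, 160, 246.
2nd diffs: 32, 50, 68, 86.
3rd diffs: 18, 18, 18 (constant).
Newton forward-difference form: x_i = 2 + 10·C(i-1,1) + 32·C(i-1,2) + 18·C(i-1,3).
Continuing: …, 902, 1374, 1986, 2756, …, x_{12} = 4842.
Summing i = 1..12 (12 terms) gives 16634.

16634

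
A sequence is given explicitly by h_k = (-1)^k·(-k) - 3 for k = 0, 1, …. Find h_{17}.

14

(-1)^17 = -1; -k at k=17 is -17; so h_{17} = 14.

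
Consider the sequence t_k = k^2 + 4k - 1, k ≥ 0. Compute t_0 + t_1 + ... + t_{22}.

4784

Over k = 0..22: Σk = 253, Σk² = 3795.
Total = (1)·3795 + (4)·253 + (-1)·23 = 4784.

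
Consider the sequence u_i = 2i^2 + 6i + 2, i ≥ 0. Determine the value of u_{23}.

1198

u_{23} = 2·23^2 + 6·23 + 2 = 1198.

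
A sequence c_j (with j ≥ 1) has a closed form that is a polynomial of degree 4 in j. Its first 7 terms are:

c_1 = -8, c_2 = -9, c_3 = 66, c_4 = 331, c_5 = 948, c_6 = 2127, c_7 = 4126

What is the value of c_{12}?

38811

1st diffs: -1, 75, 265, 617, 1179, 1999.
2nd diffs: 76, 190, 352, 562, 820.
3rd diffs: 114, 162, 210, 258.
4th diffs: 48, 48, 48 (constant).
Newton forward-difference form: c_j = -8 + (-1)·C(j-1,1) + 76·C(j-1,2) + 114·C(j-1,3) + 48·C(j-1,4).
At j = 12: j-1 = 11, so c_{12} = -8 - 11 + 4180 + 18810 + 15840 = 38811.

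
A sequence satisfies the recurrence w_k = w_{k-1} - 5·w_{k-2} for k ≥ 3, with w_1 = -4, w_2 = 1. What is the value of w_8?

1121

Step forward from the initial values:
w_3 = 21;  w_4 = 16;  w_5 = -89;  w_6 = -169;  w_7 = 276;  w_8 = 1121.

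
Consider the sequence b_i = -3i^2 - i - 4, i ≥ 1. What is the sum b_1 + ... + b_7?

-476

Over i = 1..7: Σi = 28, Σi² = 140.
Total = (-3)·140 + (-1)·28 + (-4)·7 = -476.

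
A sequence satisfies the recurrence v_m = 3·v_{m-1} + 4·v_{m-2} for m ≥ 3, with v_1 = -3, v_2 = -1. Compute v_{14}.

Step forward from the initial values:
v_3 = -15  v_4 = -49  v_5 = -207  …  v_{11} = -838863  v_{12} = -3355441  v_{13} = -13421775  v_{14} = -53687089.
(Characteristic roots are 4 and -1.)

-53687089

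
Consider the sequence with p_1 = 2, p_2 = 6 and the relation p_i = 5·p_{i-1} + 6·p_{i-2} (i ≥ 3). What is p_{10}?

Step forward from the initial values:
p_3 = 42, p_4 = 246, p_5 = 1482, p_6 = 8886, p_7 = 53322, p_8 = 319926, p_9 = 1919562, p_{10} = 11517366.
(Characteristic roots are 6 and -1.)

11517366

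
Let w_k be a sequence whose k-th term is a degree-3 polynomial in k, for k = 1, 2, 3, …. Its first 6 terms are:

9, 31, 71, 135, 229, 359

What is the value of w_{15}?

4139

1st diffs: 22, 40, 64, 94, 130.
2nd diffs: 18, 24, 30, 36.
3rd diffs: 6, 6, 6 (constant).
Newton forward-difference form: w_k = 9 + 22·C(k-1,1) + 18·C(k-1,2) + 6·C(k-1,3).
At k = 15: k-1 = 14, so w_{15} = 9 + 308 + 1638 + 2184 = 4139.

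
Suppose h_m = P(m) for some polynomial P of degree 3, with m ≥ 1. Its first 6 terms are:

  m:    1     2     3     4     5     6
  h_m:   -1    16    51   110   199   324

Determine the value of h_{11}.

1699

1st diffs: 17, 35, 59, 89, 125.
2nd diffs: 18, 24, 30, 36.
3rd diffs: 6, 6, 6 (constant).
Newton forward-difference form: h_m = -1 + 17·C(m-1,1) + 18·C(m-1,2) + 6·C(m-1,3).
At m = 11: m-1 = 10, so h_{11} = -1 + 170 + 810 + 720 = 1699.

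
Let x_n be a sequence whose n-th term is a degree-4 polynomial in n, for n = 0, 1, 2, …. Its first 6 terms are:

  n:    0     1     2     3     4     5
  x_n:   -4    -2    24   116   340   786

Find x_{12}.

1st diffs: 2, 26, 92, 224, 446.
2nd diffs: 24, 66, 132, 222.
3rd diffs: 42, 66, 90.
4th diffs: 24, 24 (constant).
Newton forward-difference form: x_n = -4 + 2·C(n,1) + 24·C(n,2) + 42·C(n,3) + 24·C(n,4).
At n = 12: n = 12, so x_{12} = -4 + 24 + 1584 + 9240 + 11880 = 22724.

22724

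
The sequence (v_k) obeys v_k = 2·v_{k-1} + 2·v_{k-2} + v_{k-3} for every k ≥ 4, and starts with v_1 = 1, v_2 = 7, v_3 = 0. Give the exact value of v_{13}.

Compute successive terms:
v_4 = 15; v_5 = 37; v_6 = 104; v_7 = 297; v_8 = 839; v_9 = 2376; v_{10} = 6727; v_{11} = 19045; v_{12} = 53920; v_{13} = 152657.

152657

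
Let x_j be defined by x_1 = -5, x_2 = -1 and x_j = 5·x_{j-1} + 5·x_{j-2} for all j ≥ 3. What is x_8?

x_3 = -30, x_4 = -155, x_5 = -925, x_6 = -5400, x_7 = -31625, x_8 = -185125.

-185125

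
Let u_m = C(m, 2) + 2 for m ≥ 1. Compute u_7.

C(7, 2) = 21, so u_7 = 23.

23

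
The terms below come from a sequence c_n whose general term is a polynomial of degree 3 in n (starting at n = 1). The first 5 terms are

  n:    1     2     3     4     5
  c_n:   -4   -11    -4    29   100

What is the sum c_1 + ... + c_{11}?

5841

1st diffs: -7, 7, 33, 71.
2nd diffs: 14, 26, 38.
3rd diffs: 12, 12 (constant).
Newton forward-difference form: c_n = -4 + (-7)·C(n-1,1) + 14·C(n-1,2) + 12·C(n-1,3).
Continuing: …, 221, 404, 661, 1004, …, c_{11} = 1996.
Summing n = 1..11 (11 terms) gives 5841.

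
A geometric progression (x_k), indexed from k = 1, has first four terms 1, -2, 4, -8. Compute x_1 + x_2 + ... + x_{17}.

43691

Common ratio r = -2.
x_k = 1·(-2)^(k-1).
S = 1·((-2)^17 - 1)/(-2 - 1) = 1·(-131072 - 1)/(-3) = 43691.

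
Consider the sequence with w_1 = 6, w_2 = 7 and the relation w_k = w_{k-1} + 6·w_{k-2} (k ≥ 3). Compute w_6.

853

Iterate the recurrence:
w_3 = 43; w_4 = 85; w_5 = 343; w_6 = 853.
(Characteristic roots are 3 and -2.)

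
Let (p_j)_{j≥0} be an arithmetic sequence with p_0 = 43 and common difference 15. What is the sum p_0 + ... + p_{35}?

10998

p_j = 43 + (j - 0)·15.
p_{35} = 568; S = 36·(43 + 568)/2 = 10998.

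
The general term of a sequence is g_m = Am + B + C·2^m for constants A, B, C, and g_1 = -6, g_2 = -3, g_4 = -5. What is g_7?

At m = 1, 2, 4: A + B + 2C = -6; 2A + B + 4C = -3; 4A + B + 16C = -5.
Subtracting the first from the second: A + 2C = 3.
Subtracting the second from the third: 2A + 12C = -2.
Solving: C = -1, A = 5, then B = -9.
So g_m = 5·m + (-9) + (-1)·2^m; at m=7 this is -102.

-102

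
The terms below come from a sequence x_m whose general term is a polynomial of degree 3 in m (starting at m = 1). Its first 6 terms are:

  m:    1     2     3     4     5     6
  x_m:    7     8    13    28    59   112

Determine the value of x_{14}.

2048

1st diffs: 1, 5, 15, 31, 53.
2nd diffs: 4, 10, 16, 22.
3rd diffs: 6, 6, 6 (constant).
Newton forward-difference form: x_m = 7 + 1·C(m-1,1) + 4·C(m-1,2) + 6·C(m-1,3).
At m = 14: m-1 = 13, so x_{14} = 7 + 13 + 312 + 1716 = 2048.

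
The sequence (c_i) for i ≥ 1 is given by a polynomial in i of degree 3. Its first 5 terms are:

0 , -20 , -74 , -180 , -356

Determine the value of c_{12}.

-5060

1st diffs: -20, -54, -106, -176.
2nd diffs: -34, -52, -70.
3rd diffs: -18, -18 (constant).
Newton forward-difference form: c_i = (-20)·C(i-1,1) + (-34)·C(i-1,2) + (-18)·C(i-1,3).
At i = 12: i-1 = 11, so c_{12} = -220 - 1870 - 2970 = -5060.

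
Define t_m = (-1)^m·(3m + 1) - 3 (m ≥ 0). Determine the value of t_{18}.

(-1)^18 = 1; 3m + 1 at m=18 is 55; so t_{18} = 52.

52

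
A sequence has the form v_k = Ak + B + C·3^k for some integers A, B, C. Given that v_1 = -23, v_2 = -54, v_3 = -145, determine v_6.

The three given values yield: A + B + 3C = -23; 2A + B + 9C = -54; 3A + B + 27C = -145.
Subtracting the first from the second: A + 6C = -31.
Subtracting the second from the third: A + 18C = -91.
Solving: C = -5, A = -1, then B = -7.
Therefore v_6 = -6 + (-7) + (-5)·729 = -3658.

-3658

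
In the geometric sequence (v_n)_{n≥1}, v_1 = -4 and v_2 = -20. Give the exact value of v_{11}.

Common ratio r = 5.
v_n = (-4)·5^(n-1).
v_{11} = (-4)·5^10 = -39062500.

-39062500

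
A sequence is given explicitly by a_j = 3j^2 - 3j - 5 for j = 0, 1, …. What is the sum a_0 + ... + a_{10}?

Over j = 0..10: Σj = 55, Σj² = 385.
Total = (3)·385 + (-3)·55 + (-5)·11 = 935.

935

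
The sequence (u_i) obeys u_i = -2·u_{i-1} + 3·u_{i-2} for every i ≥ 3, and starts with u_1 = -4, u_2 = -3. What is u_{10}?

Compute successive terms:
u_3 = -6, u_4 = 3, u_5 = -24, u_6 = 57, u_7 = -186, u_8 = 543, u_9 = -1644, u_{10} = 4917.
(Characteristic roots are 1 and -3.)

4917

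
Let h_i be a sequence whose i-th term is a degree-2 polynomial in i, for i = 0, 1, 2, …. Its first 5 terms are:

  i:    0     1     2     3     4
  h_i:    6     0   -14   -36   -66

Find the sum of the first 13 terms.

-2678

1st diffs: -6, -14, -22, -30.
2nd diffs: -8, -8, -8 (constant).
Newton forward-difference form: h_i = 6 + (-6)·C(i,1) + (-8)·C(i,2).
Continuing: …, -104, -150, -204, -266, …, h_{12} = -594.
Summing i = 0..12 (13 terms) gives -2678.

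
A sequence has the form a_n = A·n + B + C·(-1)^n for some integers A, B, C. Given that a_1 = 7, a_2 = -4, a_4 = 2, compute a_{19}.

61

Plug in n = 1, 2, 4: A + B - C = 7; 2A + B + C = -4; 4A + B + C = 2.
Subtracting the first from the second: A + 2C = -11.
Subtracting the second from the third: 2A = 6.
Solving: C = -7, A = 3, then B = -3.
Therefore a_{19} = 57 + (-3) + (-7)·(-1) = 61.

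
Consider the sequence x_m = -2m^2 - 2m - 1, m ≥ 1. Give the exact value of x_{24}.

-1201

x_{24} = -2·24^2 - 2·24 - 1 = -1201.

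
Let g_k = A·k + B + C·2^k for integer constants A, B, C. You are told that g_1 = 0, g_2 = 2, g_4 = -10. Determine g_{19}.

The three given values yield: A + B + 2C = 0; 2A + B + 4C = 2; 4A + B + 16C = -10.
Subtracting the first from the second: A + 2C = 2.
Subtracting the second from the third: 2A + 12C = -12.
Solving: C = -2, A = 6, then B = -2.
Therefore g_{19} = 114 + (-2) + (-2)·524288 = -1048464.

-1048464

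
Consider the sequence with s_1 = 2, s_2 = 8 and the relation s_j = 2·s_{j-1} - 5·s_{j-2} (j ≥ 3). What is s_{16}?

Compute successive terms:
s_3 = 6;  s_4 = -28;  s_5 = -86;  …;  s_{13} = 54394;  s_{14} = 83728;  s_{15} = -104514;  s_{16} = -627668.

-627668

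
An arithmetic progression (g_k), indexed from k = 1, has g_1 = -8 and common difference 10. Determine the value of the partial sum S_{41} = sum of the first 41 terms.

g_k = -8 + (k - 1)·10.
g_{41} = 392; S = 41·(-8 + 392)/2 = 7872.

7872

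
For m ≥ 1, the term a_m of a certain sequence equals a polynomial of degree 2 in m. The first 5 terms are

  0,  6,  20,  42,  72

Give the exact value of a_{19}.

1332

1st diffs: 6, 14, 22, 30.
2nd diffs: 8, 8, 8 (constant).
Newton forward-difference form: a_m = 6·C(m-1,1) + 8·C(m-1,2).
At m = 19: m-1 = 18, so a_{19} = 108 + 1224 = 1332.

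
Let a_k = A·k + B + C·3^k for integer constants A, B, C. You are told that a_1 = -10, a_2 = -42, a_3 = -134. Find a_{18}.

At k = 1, 2, 3: A + B + 3C = -10; 2A + B + 9C = -42; 3A + B + 27C = -134.
Subtracting the first from the second: A + 6C = -32.
Subtracting the second from the third: A + 18C = -92.
Solving: C = -5, A = -2, then B = 7.
Therefore a_{18} = -36 + 7 + (-5)·387420489 = -1937102474.

-1937102474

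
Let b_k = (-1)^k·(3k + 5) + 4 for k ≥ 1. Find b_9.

(-1)^9 = -1; 3k + 5 at k=9 is 32; so b_9 = -28.

-28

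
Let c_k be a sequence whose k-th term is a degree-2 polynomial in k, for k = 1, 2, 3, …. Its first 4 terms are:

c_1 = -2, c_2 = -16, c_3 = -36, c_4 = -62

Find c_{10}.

1st diffs: -14, -20, -26.
2nd diffs: -6, -6 (constant).
Newton forward-difference form: c_k = -2 + (-14)·C(k-1,1) + (-6)·C(k-1,2).
At k = 10: k-1 = 9, so c_{10} = -2 - 126 - 216 = -344.

-344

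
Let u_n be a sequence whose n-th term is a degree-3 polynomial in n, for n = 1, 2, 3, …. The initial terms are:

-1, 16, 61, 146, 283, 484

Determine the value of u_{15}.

7153

1st diffs: 17, 45, 85, 137, 201.
2nd diffs: 28, 40, 52, 64.
3rd diffs: 12, 12, 12 (constant).
So u_n = 2n^3 + 2n^2 - 3n - 2.
Evaluating at n = 15 gives u_{15} = 7153.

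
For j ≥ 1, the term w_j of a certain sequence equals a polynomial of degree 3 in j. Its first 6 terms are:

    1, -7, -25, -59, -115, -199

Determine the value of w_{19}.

-6569

1st diffs: -8, -18, -34, -56, -84.
2nd diffs: -10, -16, -22, -28.
3rd diffs: -6, -6, -6 (constant).
Newton forward-difference form: w_j = 1 + (-8)·C(j-1,1) + (-10)·C(j-1,2) + (-6)·C(j-1,3).
At j = 19: j-1 = 18, so w_{19} = 1 - 144 - 1530 - 4896 = -6569.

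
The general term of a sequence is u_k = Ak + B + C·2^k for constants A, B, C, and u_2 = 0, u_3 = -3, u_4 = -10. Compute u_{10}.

-1012

The three given values yield: 2A + B + 4C = 0; 3A + B + 8C = -3; 4A + B + 16C = -10.
Subtracting the first from the second: A + 4C = -3.
Subtracting the second from the third: A + 8C = -7.
Solving: C = -1, A = 1, then B = 2.
So u_k = 1·k + 2 + (-1)·2^k; at k=10 this is -1012.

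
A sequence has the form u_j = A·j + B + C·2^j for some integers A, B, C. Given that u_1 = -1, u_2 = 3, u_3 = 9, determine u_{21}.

2097189

The three given values yield: A + B + 2C = -1; 2A + B + 4C = 3; 3A + B + 8C = 9.
Subtracting the first from the second: A + 2C = 4.
Subtracting the second from the third: A + 4C = 6.
Solving: C = 1, A = 2, then B = -5.
Hence u_{21} = 2·21 + (-5) + 1·2097152 = 2097189.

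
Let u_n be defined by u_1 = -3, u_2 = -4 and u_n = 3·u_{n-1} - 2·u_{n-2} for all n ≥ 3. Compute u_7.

Compute successive terms:
u_3 = -6  u_4 = -10  u_5 = -18  u_6 = -34  u_7 = -66.
(Characteristic roots are 2 and 1.)

-66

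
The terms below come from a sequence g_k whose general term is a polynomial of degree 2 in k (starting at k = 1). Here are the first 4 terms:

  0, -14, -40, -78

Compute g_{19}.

1st diffs: -14, -26, -38.
2nd diffs: -12, -12 (constant).
Newton forward-difference form: g_k = (-14)·C(k-1,1) + (-12)·C(k-1,2).
At k = 19: k-1 = 18, so g_{19} = -252 - 1836 = -2088.

-2088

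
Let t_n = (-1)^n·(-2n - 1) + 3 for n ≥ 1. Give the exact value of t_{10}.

-18

(-1)^10 = 1; -2n - 1 at n=10 is -21; so t_{10} = -18.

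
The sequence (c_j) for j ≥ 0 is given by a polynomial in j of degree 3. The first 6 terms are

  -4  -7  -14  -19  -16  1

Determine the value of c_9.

1st diffs: -3, -7, -5, 3, 17.
2nd diffs: -4, 2, 8, 14.
3rd diffs: 6, 6, 6 (constant).
So c_j = j^3 - 5j^2 + j - 4.
Evaluating at j = 9 gives c_9 = 329.

329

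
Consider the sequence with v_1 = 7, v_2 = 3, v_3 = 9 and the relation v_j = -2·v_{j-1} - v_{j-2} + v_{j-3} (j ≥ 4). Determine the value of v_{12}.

Iterate the recurrence:
v_4 = -14; v_5 = 22; v_6 = -21; v_7 = 6; v_8 = 31; v_9 = -89; v_{10} = 153; v_{11} = -186; v_{12} = 130.

130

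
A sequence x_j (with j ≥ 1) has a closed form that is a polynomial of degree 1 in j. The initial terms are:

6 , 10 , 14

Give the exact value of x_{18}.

74

1st diffs: 4, 4 (constant).
So x_j = 4j + 2.
Evaluating at j = 18 gives x_{18} = 74.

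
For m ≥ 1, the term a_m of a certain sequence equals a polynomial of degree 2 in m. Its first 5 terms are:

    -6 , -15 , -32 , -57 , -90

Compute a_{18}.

1st diffs: -9, -17, -25, -33.
2nd diffs: -8, -8, -8 (constant).
So a_m = -4m^2 + 3m - 5.
Evaluating at m = 18 gives a_{18} = -1247.

-1247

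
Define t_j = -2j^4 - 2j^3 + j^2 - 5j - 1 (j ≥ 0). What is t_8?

-9193

t_8 = -2·8^4 - 2·8^3 + 1·8^2 - 5·8 - 1 = -9193.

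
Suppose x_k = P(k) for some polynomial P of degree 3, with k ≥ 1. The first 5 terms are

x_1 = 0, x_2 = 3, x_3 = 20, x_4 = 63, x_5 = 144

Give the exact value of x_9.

1st diffs: 3, 17, 43, 81.
2nd diffs: 14, 26, 38.
3rd diffs: 12, 12 (constant).
Newton forward-difference form: x_k = 3·C(k-1,1) + 14·C(k-1,2) + 12·C(k-1,3).
At k = 9: k-1 = 8, so x_9 = 24 + 392 + 672 = 1088.

1088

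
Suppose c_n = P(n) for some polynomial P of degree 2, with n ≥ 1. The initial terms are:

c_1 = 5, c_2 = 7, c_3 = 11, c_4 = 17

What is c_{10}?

95

1st diffs: 2, 4, 6.
2nd diffs: 2, 2 (constant).
Newton forward-difference form: c_n = 5 + 2·C(n-1,1) + 2·C(n-1,2).
At n = 10: n-1 = 9, so c_{10} = 5 + 18 + 72 = 95.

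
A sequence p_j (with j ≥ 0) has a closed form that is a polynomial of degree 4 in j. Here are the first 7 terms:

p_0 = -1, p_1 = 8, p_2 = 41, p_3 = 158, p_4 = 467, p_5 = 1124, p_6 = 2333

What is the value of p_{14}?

1st diffs: 9, 33, 117, 309, 657, 1209.
2nd diffs: 24, 84, 192, 348, 552.
3rd diffs: 60, 108, 156, 204.
4th diffs: 48, 48, 48 (constant).
Newton forward-difference form: p_j = -1 + 9·C(j,1) + 24·C(j,2) + 60·C(j,3) + 48·C(j,4).
At j = 14: j = 14, so p_{14} = -1 + 126 + 2184 + 21840 + 48048 = 72197.

72197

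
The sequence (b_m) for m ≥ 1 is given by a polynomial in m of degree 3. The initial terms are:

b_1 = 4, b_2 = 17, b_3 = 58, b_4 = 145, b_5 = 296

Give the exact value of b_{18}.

16273

1st diffs: 13, 41, 87, 151.
2nd diffs: 28, 46, 64.
3rd diffs: 18, 18 (constant).
Newton forward-difference form: b_m = 4 + 13·C(m-1,1) + 28·C(m-1,2) + 18·C(m-1,3).
At m = 18: m-1 = 17, so b_{18} = 4 + 221 + 3808 + 12240 = 16273.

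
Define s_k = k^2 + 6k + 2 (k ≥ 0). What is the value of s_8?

114

s_8 = 1·8^2 + 6·8 + 2 = 114.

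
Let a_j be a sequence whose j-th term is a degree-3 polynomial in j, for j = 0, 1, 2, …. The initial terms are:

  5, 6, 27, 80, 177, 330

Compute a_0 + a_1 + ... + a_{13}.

1st diffs: 1, 21, 53, 97, 153.
2nd diffs: 20, 32, 44, 56.
3rd diffs: 12, 12, 12 (constant).
So a_j = 2j^3 + 4j^2 - 5j + 5.
Continuing: …, 551, 852, 1245, 1742, …, a_{13} = 5010.
Summing j = 0..13 (14 terms) gives 19453.

19453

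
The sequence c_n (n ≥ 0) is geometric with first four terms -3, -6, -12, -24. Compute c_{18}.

Common ratio r = 2.
c_n = (-3)·2^(n-0).
c_{18} = (-3)·2^18 = -786432.

-786432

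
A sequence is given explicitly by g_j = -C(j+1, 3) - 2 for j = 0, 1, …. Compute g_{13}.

C(14, 3) = 364, so g_{13} = -366.

-366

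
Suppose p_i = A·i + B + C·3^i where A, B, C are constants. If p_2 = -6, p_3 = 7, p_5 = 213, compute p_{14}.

4782894

Plug in i = 2, 3, 5: 2A + B + 9C = -6; 3A + B + 27C = 7; 5A + B + 243C = 213.
Subtracting the first from the second: A + 18C = 13.
Subtracting the second from the third: 2A + 216C = 206.
Solving: C = 1, A = -5, then B = -5.
Hence p_{14} = -5·14 + (-5) + 1·4782969 = 4782894.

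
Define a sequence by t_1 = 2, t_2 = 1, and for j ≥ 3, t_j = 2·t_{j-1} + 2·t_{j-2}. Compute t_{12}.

45024

Iterate the recurrence:
t_3 = 6, t_4 = 14, t_5 = 40, t_6 = 108, t_7 = 296, t_8 = 808, t_9 = 2208, t_{10} = 6032, t_{11} = 16480, t_{12} = 45024.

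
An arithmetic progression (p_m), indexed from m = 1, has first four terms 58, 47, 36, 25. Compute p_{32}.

Common difference d = -11.
p_m = 58 + (m - 1)·(-11).
p_{32} = 58 + 31·(-11) = -283.

-283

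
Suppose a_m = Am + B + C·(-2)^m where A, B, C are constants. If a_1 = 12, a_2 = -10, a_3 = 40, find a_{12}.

Plug in m = 1, 2, 3: A + B - 2C = 12; 2A + B + 4C = -10; 3A + B - 8C = 40.
Subtracting the first from the second: A + 6C = -22.
Subtracting the second from the third: A - 12C = 50.
Solving: C = -4, A = 2, then B = 2.
So a_m = 2·m + 2 + (-4)·(-2)^m; at m=12 this is -16358.

-16358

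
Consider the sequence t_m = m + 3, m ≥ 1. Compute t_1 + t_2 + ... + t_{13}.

130

Over m = 1..13: Σm = 91.
Total = (1)·91 + (3)·13 = 130.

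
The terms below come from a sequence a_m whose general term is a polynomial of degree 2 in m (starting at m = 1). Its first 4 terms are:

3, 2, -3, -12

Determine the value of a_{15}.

1st diffs: -1, -5, -9.
2nd diffs: -4, -4 (constant).
So a_m = -2m^2 + 5m.
Evaluating at m = 15 gives a_{15} = -375.

-375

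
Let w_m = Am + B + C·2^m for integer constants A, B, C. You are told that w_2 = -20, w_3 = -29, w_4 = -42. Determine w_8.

Write the equations: 2A + B + 4C = -20; 3A + B + 8C = -29; 4A + B + 16C = -42.
Subtracting the first from the second: A + 4C = -9.
Subtracting the second from the third: A + 8C = -13.
Solving: C = -1, A = -5, then B = -6.
Therefore w_8 = -40 + (-6) + (-1)·256 = -302.

-302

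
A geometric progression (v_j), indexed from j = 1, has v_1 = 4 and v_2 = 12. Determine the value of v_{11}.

236196

Common ratio r = 3.
v_j = 4·3^(j-1).
v_{11} = 4·3^10 = 236196.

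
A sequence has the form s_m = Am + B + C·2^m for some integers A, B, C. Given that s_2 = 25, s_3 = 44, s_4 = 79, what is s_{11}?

At m = 2, 3, 4: 2A + B + 4C = 25; 3A + B + 8C = 44; 4A + B + 16C = 79.
Subtracting the first from the second: A + 4C = 19.
Subtracting the second from the third: A + 8C = 35.
Solving: C = 4, A = 3, then B = 3.
So s_m = 3·m + 3 + 4·2^m; at m=11 this is 8228.

8228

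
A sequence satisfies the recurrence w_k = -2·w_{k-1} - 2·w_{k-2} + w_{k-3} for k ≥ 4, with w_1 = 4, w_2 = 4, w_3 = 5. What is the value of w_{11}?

Compute successive terms:
w_4 = -14; w_5 = 22; w_6 = -11; w_7 = -36; w_8 = 116; w_9 = -171; w_{10} = 74; w_{11} = 310.

310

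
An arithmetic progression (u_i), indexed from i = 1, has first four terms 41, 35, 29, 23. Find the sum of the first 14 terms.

Common difference d = -6.
u_i = 41 + (i - 1)·(-6).
u_{14} = -37; S = 14·(41 + (-37))/2 = 28.

28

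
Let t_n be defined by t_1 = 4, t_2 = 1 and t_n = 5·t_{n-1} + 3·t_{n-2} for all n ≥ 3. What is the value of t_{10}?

t_3 = 17, t_4 = 88, t_5 = 491, t_6 = 2719, t_7 = 15068, t_8 = 83497, t_9 = 462689, t_{10} = 2563936.

2563936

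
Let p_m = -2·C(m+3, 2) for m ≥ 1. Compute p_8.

-110

C(11, 2) = 55, so p_8 = -110.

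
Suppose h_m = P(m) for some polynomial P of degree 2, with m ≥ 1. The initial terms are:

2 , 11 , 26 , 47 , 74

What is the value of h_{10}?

1st diffs: 9, 15, 21, 27.
2nd diffs: 6, 6, 6 (constant).
Newton forward-difference form: h_m = 2 + 9·C(m-1,1) + 6·C(m-1,2).
At m = 10: m-1 = 9, so h_{10} = 2 + 81 + 216 = 299.

299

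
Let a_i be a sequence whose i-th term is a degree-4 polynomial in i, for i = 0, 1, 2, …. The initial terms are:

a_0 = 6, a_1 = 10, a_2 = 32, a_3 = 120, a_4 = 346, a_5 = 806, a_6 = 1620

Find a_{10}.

11656

1st diffs: 4, 22, 88, 226, 460, 814.
2nd diffs: 18, 66, 138, 234, 354.
3rd diffs: 48, 72, 96, 120.
4th diffs: 24, 24, 24 (constant).
Newton forward-difference form: a_i = 6 + 4·C(i,1) + 18·C(i,2) + 48·C(i,3) + 24·C(i,4).
At i = 10: i = 10, so a_{10} = 6 + 40 + 810 + 5760 + 5040 = 11656.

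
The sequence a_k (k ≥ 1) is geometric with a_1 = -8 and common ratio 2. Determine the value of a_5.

a_k = (-8)·2^(k-1).
a_5 = (-8)·2^4 = -128.

-128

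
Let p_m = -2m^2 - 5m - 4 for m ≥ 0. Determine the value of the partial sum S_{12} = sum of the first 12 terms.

Over m = 0..11: Σm = 66, Σm² = 506.
Total = (-2)·506 + (-5)·66 + (-4)·12 = -1390.

-1390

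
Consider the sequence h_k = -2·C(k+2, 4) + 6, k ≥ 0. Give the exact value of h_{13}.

-2724

C(15, 4) = 1365, so h_{13} = -2724.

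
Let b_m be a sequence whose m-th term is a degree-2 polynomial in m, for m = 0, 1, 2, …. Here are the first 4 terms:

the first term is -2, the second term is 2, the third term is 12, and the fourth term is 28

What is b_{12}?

442

1st diffs: 4, 10, 16.
2nd diffs: 6, 6 (constant).
Newton forward-difference form: b_m = -2 + 4·C(m,1) + 6·C(m,2).
At m = 12: m = 12, so b_{12} = -2 + 48 + 396 = 442.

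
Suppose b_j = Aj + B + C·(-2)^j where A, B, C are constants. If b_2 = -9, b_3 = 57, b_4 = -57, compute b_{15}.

Plug in j = 2, 3, 4: 2A + B + 4C = -9; 3A + B - 8C = 57; 4A + B + 16C = -57.
Subtracting the first from the second: A - 12C = 66.
Subtracting the second from the third: A + 24C = -114.
Solving: C = -5, A = 6, then B = -1.
Hence b_{15} = 6·15 + (-1) + (-5)·(-32768) = 163929.

163929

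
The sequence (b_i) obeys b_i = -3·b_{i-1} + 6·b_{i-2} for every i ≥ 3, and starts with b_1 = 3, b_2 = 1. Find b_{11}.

1385343

Compute successive terms:
b_3 = 15, b_4 = -39, b_5 = 207, b_6 = -855, b_7 = 3807, b_8 = -16551, b_9 = 72495, b_{10} = -316791, b_{11} = 1385343.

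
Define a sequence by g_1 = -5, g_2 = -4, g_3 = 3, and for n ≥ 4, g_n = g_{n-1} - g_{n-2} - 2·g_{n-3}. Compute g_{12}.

Step forward from the initial values:
g_4 = 17, g_5 = 22, g_6 = -1, g_7 = -57, g_8 = -100, g_9 = -41, g_{10} = 173, g_{11} = 414, g_{12} = 323.

323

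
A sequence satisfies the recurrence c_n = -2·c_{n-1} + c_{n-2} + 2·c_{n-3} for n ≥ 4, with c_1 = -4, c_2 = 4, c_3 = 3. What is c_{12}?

-4770

Iterate the recurrence:
c_4 = -10  c_5 = 31  c_6 = -66  c_7 = 143  c_8 = -290  c_9 = 591  c_{10} = -1186  c_{11} = 2383  c_{12} = -4770.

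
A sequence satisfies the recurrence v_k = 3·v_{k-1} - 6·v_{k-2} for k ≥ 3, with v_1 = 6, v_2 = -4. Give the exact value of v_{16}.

Step forward from the initial values:
v_3 = -48;  v_4 = -120;  v_5 = -72;  …;  v_{13} = 297432;  v_{14} = 1020600;  v_{15} = 1277208;  v_{16} = -2291976.

-2291976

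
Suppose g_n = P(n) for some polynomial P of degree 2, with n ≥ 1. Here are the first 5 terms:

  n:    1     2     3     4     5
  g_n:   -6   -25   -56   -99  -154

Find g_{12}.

1st diffs: -19, -31, -43, -55.
2nd diffs: -12, -12, -12 (constant).
Newton forward-difference form: g_n = -6 + (-19)·C(n-1,1) + (-12)·C(n-1,2).
At n = 12: n-1 = 11, so g_{12} = -6 - 209 - 660 = -875.

-875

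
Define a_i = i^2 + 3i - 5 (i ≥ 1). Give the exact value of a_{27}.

a_{27} = 1·27^2 + 3·27 - 5 = 805.

805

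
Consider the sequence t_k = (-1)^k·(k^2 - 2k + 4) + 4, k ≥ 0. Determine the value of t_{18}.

296

(-1)^18 = 1; k^2 - 2k + 4 at k=18 is 292; so t_{18} = 296.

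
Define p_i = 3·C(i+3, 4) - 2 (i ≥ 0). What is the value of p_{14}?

7138

C(17, 4) = 2380, so p_{14} = 7138.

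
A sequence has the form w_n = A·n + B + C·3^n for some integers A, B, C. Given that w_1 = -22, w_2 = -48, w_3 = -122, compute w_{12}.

At n = 1, 2, 3: A + B + 3C = -22; 2A + B + 9C = -48; 3A + B + 27C = -122.
Subtracting the first from the second: A + 6C = -26.
Subtracting the second from the third: A + 18C = -74.
Solving: C = -4, A = -2, then B = -8.
Therefore w_{12} = -24 + (-8) + (-4)·531441 = -2125796.

-2125796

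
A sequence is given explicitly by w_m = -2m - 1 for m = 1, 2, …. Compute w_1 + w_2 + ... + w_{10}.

-120

Over m = 1..10: Σm = 55.
Total = (-2)·55 + (-1)·10 = -120.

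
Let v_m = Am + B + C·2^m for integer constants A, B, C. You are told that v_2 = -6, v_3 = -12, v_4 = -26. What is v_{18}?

The three given values yield: 2A + B + 4C = -6; 3A + B + 8C = -12; 4A + B + 16C = -26.
Subtracting the first from the second: A + 4C = -6.
Subtracting the second from the third: A + 8C = -14.
Solving: C = -2, A = 2, then B = -2.
Therefore v_{18} = 36 + (-2) + (-2)·262144 = -524254.

-524254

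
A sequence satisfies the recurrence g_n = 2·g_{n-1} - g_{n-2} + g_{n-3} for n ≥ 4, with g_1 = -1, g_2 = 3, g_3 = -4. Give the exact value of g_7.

g_4 = -12;  g_5 = -17;  g_6 = -26;  g_7 = -47.

-47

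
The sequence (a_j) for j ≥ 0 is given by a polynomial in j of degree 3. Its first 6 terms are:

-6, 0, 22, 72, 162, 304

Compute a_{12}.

3762

1st diffs: 6, 22, 50, 90, 142.
2nd diffs: 16, 28, 40, 52.
3rd diffs: 12, 12, 12 (constant).
Newton forward-difference form: a_j = -6 + 6·C(j,1) + 16·C(j,2) + 12·C(j,3).
At j = 12: j = 12, so a_{12} = -6 + 72 + 1056 + 2640 = 3762.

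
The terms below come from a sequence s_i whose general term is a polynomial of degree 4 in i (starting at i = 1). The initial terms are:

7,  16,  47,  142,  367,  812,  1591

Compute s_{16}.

54322

1st diffs: 9, 31, 95, 225, 445, 779.
2nd diffs: 22, 64, 130, 220, 334.
3rd diffs: 42, 66, 90, 114.
4th diffs: 24, 24, 24 (constant).
Newton forward-difference form: s_i = 7 + 9·C(i-1,1) + 22·C(i-1,2) + 42·C(i-1,3) + 24·C(i-1,4).
At i = 16: i-1 = 15, so s_{16} = 7 + 135 + 2310 + 19110 + 32760 = 54322.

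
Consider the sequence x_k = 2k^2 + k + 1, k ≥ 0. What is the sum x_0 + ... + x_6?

Over k = 0..6: Σk = 21, Σk² = 91.
Total = (2)·91 + (1)·21 + (1)·7 = 210.

210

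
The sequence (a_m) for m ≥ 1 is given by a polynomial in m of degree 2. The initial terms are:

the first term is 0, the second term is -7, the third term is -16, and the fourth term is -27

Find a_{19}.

1st diffs: -7, -9, -11.
2nd diffs: -2, -2 (constant).
Newton forward-difference form: a_m = (-7)·C(m-1,1) + (-2)·C(m-1,2).
At m = 19: m-1 = 18, so a_{19} = -126 - 306 = -432.

-432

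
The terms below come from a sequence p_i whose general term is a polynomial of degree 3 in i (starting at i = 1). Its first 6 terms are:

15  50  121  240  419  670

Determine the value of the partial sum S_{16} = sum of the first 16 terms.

1st diffs: 35, 71, 119, 179, 251.
2nd diffs: 36, 48, 60, 72.
3rd diffs: 12, 12, 12 (constant).
So p_i = 2i^3 + 6i^2 + 3i + 4.
Continuing: …, 1005, 1436, 1975, 2634, …, p_{16} = 9780.
Summing i = 1..16 (16 terms) gives 46440.

46440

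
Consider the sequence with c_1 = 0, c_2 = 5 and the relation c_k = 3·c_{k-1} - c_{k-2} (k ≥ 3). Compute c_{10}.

12920

Step forward from the initial values:
c_3 = 15  c_4 = 40  c_5 = 105  c_6 = 275  c_7 = 720  c_8 = 1885  c_9 = 4935  c_{10} = 12920.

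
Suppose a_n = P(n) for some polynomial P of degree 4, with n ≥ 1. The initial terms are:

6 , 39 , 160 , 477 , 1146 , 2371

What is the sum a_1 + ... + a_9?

28290

1st diffs: 33, 121, 317, 669, 1225.
2nd diffs: 88, 196, 352, 556.
3rd diffs: 108, 156, 204.
4th diffs: 48, 48 (constant).
So a_n = 2n^4 - 2n^3 + 6n^2 - n + 1.
Continuing: 4404, 7545, 12142.
Summing n = 1..9 (9 terms) gives 28290.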